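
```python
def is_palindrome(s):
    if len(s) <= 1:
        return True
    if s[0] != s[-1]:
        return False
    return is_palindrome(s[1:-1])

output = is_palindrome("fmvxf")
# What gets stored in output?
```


is_palindrome("fmvxf")
"fmvxf": s[0]='f' == s[-1]='f' -> is_palindrome("mvx")
"mvx": s[0]='m' != s[-1]='x' -> False
= False


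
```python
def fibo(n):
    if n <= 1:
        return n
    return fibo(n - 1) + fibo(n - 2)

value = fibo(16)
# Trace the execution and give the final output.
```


fibo(16)
= fibo(15) + fibo(14)
= (fibo(14) + fibo(13)) + fibo(14)
Computing bottom-up: fibo(0)=0, fibo(1)=1, fibo(2)=1, fibo(3)=2, fibo(4)=3, fibo(5)=5, fibo(6)=8, fibo(7)=13, fibo(8)=21, fibo(9)=34, fibo(10)=55, fibo(11)=89, fibo(12)=144, fibo(13)=233, fibo(14)=377, fibo(15)=610, fibo(16)=987
= 987


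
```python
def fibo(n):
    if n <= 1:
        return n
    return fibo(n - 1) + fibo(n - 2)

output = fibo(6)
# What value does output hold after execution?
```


fibo(6)
= fibo(5) + fibo(4)
= (fibo(4) + fibo(3)) + fibo(4)
Computing bottom-up: fibo(0)=0, fibo(1)=1, fibo(2)=1, fibo(3)=2, fibo(4)=3, fibo(5)=5, fibo(6)=8
= 8


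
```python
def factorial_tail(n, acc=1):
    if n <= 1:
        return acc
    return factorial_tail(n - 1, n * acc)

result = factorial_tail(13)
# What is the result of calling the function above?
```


factorial_tail(13, 1)
= factorial_tail(12, 13 * 1) = factorial_tail(12, 13)
= factorial_tail(11, 12 * 13) = factorial_tail(11, 156)
= factorial_tail(10, 11 * 156) = factorial_tail(10, 1716)
= factorial_tail(9, 10 * 1716) = factorial_tail(9, 17160)
= factorial_tail(8, 9 * 17160) = factorial_tail(8, 154440)
= factorial_tail(7, 8 * 154440) = factorial_tail(7, 1235520)
= factorial_tail(6, 7 * 1235520) = factorial_tail(6, 8648640)
= factorial_tail(5, 6 * 8648640) = factorial_tail(5, 51891840)
= factorial_tail(4, 5 * 51891840) = factorial_tail(4, 259459200)
= factorial_tail(3, 4 * 259459200) = factorial_tail(3, 1037836800)
= factorial_tail(2, 3 * 1037836800) = factorial_tail(2, 3113510400)
= factorial_tail(1, 2 * 3113510400) = factorial_tail(1, 6227020800)
n <= 1, return acc = 6227020800


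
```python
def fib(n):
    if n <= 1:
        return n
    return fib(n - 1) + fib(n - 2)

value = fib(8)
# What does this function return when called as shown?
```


fib(8)
= fib(7) + fib(6)
= (fib(6) + fib(5)) + fib(6)
Computing bottom-up: fib(0)=0, fib(1)=1, fib(2)=1, fib(3)=2, fib(4)=3, fib(5)=5, fib(6)=8, fib(7)=13, fib(8)=21
= 21


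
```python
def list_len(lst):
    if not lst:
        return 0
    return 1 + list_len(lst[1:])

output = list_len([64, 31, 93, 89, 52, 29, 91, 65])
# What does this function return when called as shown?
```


list_len([64, 31, 93, 89, 52, 29, 91, 65])
= 1 + list_len([31, 93, 89, 52, 29, 91, 65])
= 1 + 1 + list_len([93, 89, 52, 29, 91, 65])
= 1 + 1 + 1 + list_len([89, 52, 29, 91, 65])
= 1 + 1 + 1 + 1 + list_len([52, 29, 91, 65])
= 1 + 1 + 1 + 1 + 1 + list_len([29, 91, 65])
= 1 + 1 + 1 + 1 + 1 + 1 + list_len([91, 65])
= 1 + 1 + 1 + 1 + 1 + 1 + 1 + list_len([65])
= 1 + 1 + 1 + 1 + 1 + 1 + 1 + 1 + list_len([])
= 1 + 1 + 1 + 1 + 1 + 1 + 1 + 1 + 0
= 8


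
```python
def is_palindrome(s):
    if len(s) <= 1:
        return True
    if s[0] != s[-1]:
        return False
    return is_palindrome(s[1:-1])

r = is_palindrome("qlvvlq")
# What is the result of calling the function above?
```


is_palindrome("qlvvlq")
"qlvvlq": s[0]='q' == s[-1]='q' -> is_palindrome("lvvl")
"lvvl": s[0]='l' == s[-1]='l' -> is_palindrome("vv")
"vv": s[0]='v' == s[-1]='v' -> is_palindrome("")
"": len <= 1 -> True
= True


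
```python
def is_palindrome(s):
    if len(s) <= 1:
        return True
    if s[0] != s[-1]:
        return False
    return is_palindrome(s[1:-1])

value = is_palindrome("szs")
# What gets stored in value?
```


is_palindrome("szs")
"szs": s[0]='s' == s[-1]='s' -> is_palindrome("z")
"z": len <= 1 -> True
= True


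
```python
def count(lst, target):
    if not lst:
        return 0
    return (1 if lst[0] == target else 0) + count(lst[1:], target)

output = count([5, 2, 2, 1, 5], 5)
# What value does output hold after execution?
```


count([5, 2, 2, 1, 5], 5)
lst[0]=5 == 5: 1 + count([2, 2, 1, 5], 5)
lst[0]=2 != 5: 0 + count([2, 1, 5], 5)
lst[0]=2 != 5: 0 + count([1, 5], 5)
lst[0]=1 != 5: 0 + count([5], 5)
lst[0]=5 == 5: 1 + count([], 5)
= 2


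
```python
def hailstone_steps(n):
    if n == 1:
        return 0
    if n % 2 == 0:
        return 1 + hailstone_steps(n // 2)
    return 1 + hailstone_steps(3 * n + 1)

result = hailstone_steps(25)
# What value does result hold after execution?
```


hailstone_steps(25)
25 is odd -> 3*25+1 = 76 -> hailstone_steps(76)
76 is even -> hailstone_steps(38)
38 is even -> hailstone_steps(19)
19 is odd -> 3*19+1 = 58 -> hailstone_steps(58)
58 is even -> hailstone_steps(29)
29 is odd -> 3*29+1 = 88 -> hailstone_steps(88)
88 is even -> hailstone_steps(44)
44 is even -> hailstone_steps(22)
22 is even -> hailstone_steps(11)
11 is odd -> 3*11+1 = 34 -> hailstone_steps(34)
34 is even -> hailstone_steps(17)
17 is odd -> 3*17+1 = 52 -> hailstone_steps(52)
52 is even -> hailstone_steps(26)
26 is even -> hailstone_steps(13)
13 is odd -> 3*13+1 = 40 -> hailstone_steps(40)
40 is even -> hailstone_steps(20)
20 is even -> hailstone_steps(10)
10 is even -> hailstone_steps(5)
5 is odd -> 3*5+1 = 16 -> hailstone_steps(16)
16 is even -> hailstone_steps(8)
8 is even -> hailstone_steps(4)
4 is even -> hailstone_steps(2)
2 is even -> hailstone_steps(1)
Reached 1 after 23 steps
= 23


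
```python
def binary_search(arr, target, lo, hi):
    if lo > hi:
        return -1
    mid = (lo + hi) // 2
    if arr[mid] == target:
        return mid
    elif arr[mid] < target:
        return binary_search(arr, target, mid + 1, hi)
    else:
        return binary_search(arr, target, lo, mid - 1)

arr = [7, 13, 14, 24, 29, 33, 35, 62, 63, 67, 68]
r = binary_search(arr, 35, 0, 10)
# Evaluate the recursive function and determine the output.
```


binary_search(arr, 35, 0, 10)
lo=0, hi=10, mid=5, arr[mid]=33
33 < 35, search right half
lo=6, hi=10, mid=8, arr[mid]=63
63 > 35, search left half
lo=6, hi=7, mid=6, arr[mid]=35
arr[6] == 35, found at index 6
= 6


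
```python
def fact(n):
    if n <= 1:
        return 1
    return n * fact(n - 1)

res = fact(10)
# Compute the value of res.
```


fact(10)
= 10 * fact(9)
= 10 * 9 * fact(8)
= 10 * 9 * 8 * fact(7)
= 10 * 9 * 8 * 7 * fact(6)
= 10 * 9 * 8 * 7 * 6 * fact(5)
= 10 * 9 * 8 * 7 * 6 * 5 * fact(4)
= 10 * 9 * 8 * 7 * 6 * 5 * 4 * fact(3)
= 10 * 9 * 8 * 7 * 6 * 5 * 4 * 3 * fact(2)
= 10 * 9 * 8 * 7 * 6 * 5 * 4 * 3 * 2 * fact(1)
= 10 * 9 * 8 * 7 * 6 * 5 * 4 * 3 * 2 * 1
= 3628800


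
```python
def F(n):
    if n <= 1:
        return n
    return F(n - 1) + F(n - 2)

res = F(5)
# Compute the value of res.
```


F(5)
= F(4) + F(3)
= (F(3) + F(2)) + F(3)
Computing bottom-up: F(0)=0, F(1)=1, F(2)=1, F(3)=2, F(4)=3, F(5)=5
= 5


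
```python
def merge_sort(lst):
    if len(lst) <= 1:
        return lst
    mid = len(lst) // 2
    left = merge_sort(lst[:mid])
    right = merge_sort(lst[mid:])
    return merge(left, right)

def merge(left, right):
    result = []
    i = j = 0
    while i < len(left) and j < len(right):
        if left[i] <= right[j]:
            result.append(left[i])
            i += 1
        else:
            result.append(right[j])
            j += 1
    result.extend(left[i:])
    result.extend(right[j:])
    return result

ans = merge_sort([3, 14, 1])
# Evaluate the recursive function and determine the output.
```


merge_sort([3, 14, 1])
Split into [3] and [14, 1]
Left sorted: [3]
Right sorted: [1, 14]
Merge [3] and [1, 14]
= [1, 3, 14]


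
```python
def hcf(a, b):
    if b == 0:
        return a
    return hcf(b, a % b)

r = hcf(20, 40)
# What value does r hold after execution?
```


hcf(20, 40)
= hcf(40, 20 % 40) = hcf(40, 20)
= hcf(20, 40 % 20) = hcf(20, 0)
b == 0, return a = 20


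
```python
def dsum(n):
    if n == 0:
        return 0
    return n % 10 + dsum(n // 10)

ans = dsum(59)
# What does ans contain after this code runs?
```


dsum(59)
= 9 + dsum(5)
= 9 + 5 + dsum(0)
= 9 + 5 + 0
= 14


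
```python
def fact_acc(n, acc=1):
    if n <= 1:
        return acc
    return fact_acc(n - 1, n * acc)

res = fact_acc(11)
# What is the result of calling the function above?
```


fact_acc(11, 1)
= fact_acc(10, 11 * 1) = fact_acc(10, 11)
= fact_acc(9, 10 * 11) = fact_acc(9, 110)
= fact_acc(8, 9 * 110) = fact_acc(8, 990)
= fact_acc(7, 8 * 990) = fact_acc(7, 7920)
= fact_acc(6, 7 * 7920) = fact_acc(6, 55440)
= fact_acc(5, 6 * 55440) = fact_acc(5, 332640)
= fact_acc(4, 5 * 332640) = fact_acc(4, 1663200)
= fact_acc(3, 4 * 1663200) = fact_acc(3, 6652800)
= fact_acc(2, 3 * 6652800) = fact_acc(2, 19958400)
= fact_acc(1, 2 * 19958400) = fact_acc(1, 39916800)
n <= 1, return acc = 39916800


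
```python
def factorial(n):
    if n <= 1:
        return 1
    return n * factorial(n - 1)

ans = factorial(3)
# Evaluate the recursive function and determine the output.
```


factorial(3)
= 3 * factorial(2)
= 3 * 2 * factorial(1)
= 3 * 2 * 1
= 6


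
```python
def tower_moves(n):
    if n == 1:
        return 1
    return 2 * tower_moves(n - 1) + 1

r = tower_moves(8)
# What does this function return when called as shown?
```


tower_moves(8)
= 2 * tower_moves(7) + 1
= 2 * (2 * tower_moves(6) + 1) + 1
= 2 * (2 * (2 * tower_moves(5) + 1) + 1) + 1
= 2 * (2 * (2 * (2 * tower_moves(4) + 1) + 1) + 1) + 1
= 2 * (2 * (2 * (2 * (2 * tower_moves(3) + 1) + 1) + 1) + 1) + 1
= 2 * (2 * (2 * (2 * (2 * (2 * tower_moves(2) + 1) + 1) + 1) + 1) + 1) + 1
= 2 * (2 * (2 * (2 * (2 * (2 * (2 * tower_moves(1) + 1) + 1) + 1) + 1) + 1) + 1) + 1
Now compute bottom-up:
tower_moves(1) = 1
tower_moves(2) = 2 * 1 + 1 = 3
tower_moves(3) = 2 * 3 + 1 = 7
tower_moves(4) = 2 * 7 + 1 = 15
tower_moves(5) = 2 * 15 + 1 = 31
tower_moves(6) = 2 * 31 + 1 = 63
tower_moves(7) = 2 * 63 + 1 = 127
tower_moves(8) = 2 * 127 + 1 = 255
= 255


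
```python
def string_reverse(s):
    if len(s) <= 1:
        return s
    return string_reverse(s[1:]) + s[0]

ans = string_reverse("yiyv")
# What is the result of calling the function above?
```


string_reverse("yiyv")
= string_reverse("iyv") + "y"
= string_reverse("yv") + "i" + "y"
= string_reverse("v") + "y" + "i" + "y"
= "v" + "y" + "i" + "y"
= "vyiy"


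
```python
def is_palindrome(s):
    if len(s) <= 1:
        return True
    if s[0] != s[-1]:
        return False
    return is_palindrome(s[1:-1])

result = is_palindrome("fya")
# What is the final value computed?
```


is_palindrome("fya")
"fya": s[0]='f' != s[-1]='a' -> False
= False


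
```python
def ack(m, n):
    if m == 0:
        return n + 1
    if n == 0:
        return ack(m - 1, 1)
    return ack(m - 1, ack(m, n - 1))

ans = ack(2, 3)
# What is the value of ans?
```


ack(2, 3)
= ack(1, ack(2, 2))
First compute ack(2, 2) = 7
= ack(1, 7)
= 9


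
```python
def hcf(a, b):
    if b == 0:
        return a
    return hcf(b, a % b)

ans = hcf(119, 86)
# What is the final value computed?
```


hcf(119, 86)
= hcf(86, 119 % 86) = hcf(86, 33)
= hcf(33, 86 % 33) = hcf(33, 20)
= hcf(20, 33 % 20) = hcf(20, 13)
= hcf(13, 20 % 13) = hcf(13, 7)
= hcf(7, 13 % 7) = hcf(7, 6)
= hcf(6, 7 % 6) = hcf(6, 1)
= hcf(1, 6 % 1) = hcf(1, 0)
b == 0, return a = 1


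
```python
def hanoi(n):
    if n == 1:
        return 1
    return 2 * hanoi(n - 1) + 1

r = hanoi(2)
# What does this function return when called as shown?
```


hanoi(2)
= 2 * hanoi(1) + 1
Now compute bottom-up:
hanoi(1) = 1
hanoi(2) = 2 * 1 + 1 = 3
= 3


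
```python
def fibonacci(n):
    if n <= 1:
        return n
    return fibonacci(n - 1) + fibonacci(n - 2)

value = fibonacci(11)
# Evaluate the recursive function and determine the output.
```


fibonacci(11)
= fibonacci(10) + fibonacci(9)
= (fibonacci(9) + fibonacci(8)) + fibonacci(9)
Computing bottom-up: fibonacci(0)=0, fibonacci(1)=1, fibonacci(2)=1, fibonacci(3)=2, fibonacci(4)=3, fibonacci(5)=5, fibonacci(6)=8, fibonacci(7)=13, fibonacci(8)=21, fibonacci(9)=34, fibonacci(10)=55, fibonacci(11)=89
= 89


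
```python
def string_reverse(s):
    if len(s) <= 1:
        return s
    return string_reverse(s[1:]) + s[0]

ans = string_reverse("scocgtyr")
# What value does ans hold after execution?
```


string_reverse("scocgtyr")
= string_reverse("cocgtyr") + "s"
= string_reverse("ocgtyr") + "c" + "s"
= string_reverse("cgtyr") + "o" + "c" + "s"
= string_reverse("gtyr") + "c" + "o" + "c" + "s"
= string_reverse("tyr") + "g" + "c" + "o" + "c" + "s"
= string_reverse("yr") + "t" + "g" + "c" + "o" + "c" + "s"
= string_reverse("r") + "y" + "t" + "g" + "c" + "o" + "c" + "s"
= "r" + "y" + "t" + "g" + "c" + "o" + "c" + "s"
= "rytgcocs"


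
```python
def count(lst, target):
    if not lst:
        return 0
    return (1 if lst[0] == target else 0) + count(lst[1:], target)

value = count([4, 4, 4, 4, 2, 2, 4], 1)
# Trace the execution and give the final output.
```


count([4, 4, 4, 4, 2, 2, 4], 1)
lst[0]=4 != 1: 0 + count([4, 4, 4, 2, 2, 4], 1)
lst[0]=4 != 1: 0 + count([4, 4, 2, 2, 4], 1)
lst[0]=4 != 1: 0 + count([4, 2, 2, 4], 1)
lst[0]=4 != 1: 0 + count([2, 2, 4], 1)
lst[0]=2 != 1: 0 + count([2, 4], 1)
lst[0]=2 != 1: 0 + count([4], 1)
lst[0]=4 != 1: 0 + count([], 1)
= 0


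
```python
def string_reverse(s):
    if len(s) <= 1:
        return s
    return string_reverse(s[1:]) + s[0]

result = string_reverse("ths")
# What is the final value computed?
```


string_reverse("ths")
= string_reverse("hs") + "t"
= string_reverse("s") + "h" + "t"
= "s" + "h" + "t"
= "sht"


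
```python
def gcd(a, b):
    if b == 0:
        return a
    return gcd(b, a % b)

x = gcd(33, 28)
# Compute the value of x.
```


gcd(33, 28)
= gcd(28, 33 % 28) = gcd(28, 5)
= gcd(5, 28 % 5) = gcd(5, 3)
= gcd(3, 5 % 3) = gcd(3, 2)
= gcd(2, 3 % 2) = gcd(2, 1)
= gcd(1, 2 % 1) = gcd(1, 0)
b == 0, return a = 1


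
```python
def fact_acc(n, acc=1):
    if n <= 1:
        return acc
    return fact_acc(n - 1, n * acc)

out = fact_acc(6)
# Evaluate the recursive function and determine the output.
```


fact_acc(6, 1)
= fact_acc(5, 6 * 1) = fact_acc(5, 6)
= fact_acc(4, 5 * 6) = fact_acc(4, 30)
= fact_acc(3, 4 * 30) = fact_acc(3, 120)
= fact_acc(2, 3 * 120) = fact_acc(2, 360)
= fact_acc(1, 2 * 360) = fact_acc(1, 720)
n <= 1, return acc = 720


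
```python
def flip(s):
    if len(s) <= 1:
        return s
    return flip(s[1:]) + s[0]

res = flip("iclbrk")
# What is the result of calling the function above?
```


flip("iclbrk")
= flip("clbrk") + "i"
= flip("lbrk") + "c" + "i"
= flip("brk") + "l" + "c" + "i"
= flip("rk") + "b" + "l" + "c" + "i"
= flip("k") + "r" + "b" + "l" + "c" + "i"
= "k" + "r" + "b" + "l" + "c" + "i"
= "krblci"


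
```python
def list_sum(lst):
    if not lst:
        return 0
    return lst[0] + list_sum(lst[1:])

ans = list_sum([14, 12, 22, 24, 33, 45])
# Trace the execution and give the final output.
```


list_sum([14, 12, 22, 24, 33, 45])
= 14 + list_sum([12, 22, 24, 33, 45])
= 14 + 12 + list_sum([22, 24, 33, 45])
= 14 + 12 + 22 + list_sum([24, 33, 45])
= 14 + 12 + 22 + 24 + list_sum([33, 45])
= 14 + 12 + 22 + 24 + 33 + list_sum([45])
= 14 + 12 + 22 + 24 + 33 + 45 + list_sum([])
= 14 + 12 + 22 + 24 + 33 + 45 + 0
= 150


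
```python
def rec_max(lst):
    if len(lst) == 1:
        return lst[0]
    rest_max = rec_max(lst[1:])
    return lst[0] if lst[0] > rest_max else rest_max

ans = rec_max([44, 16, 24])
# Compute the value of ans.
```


rec_max([44, 16, 24])
= compare 44 with rec_max([16, 24])
= compare 16 with rec_max([24])
Base: rec_max([24]) = 24
compare 16 with 24: max = 24
compare 44 with 24: max = 44
= 44


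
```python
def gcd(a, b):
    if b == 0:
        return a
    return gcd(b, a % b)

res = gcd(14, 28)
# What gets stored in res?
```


gcd(14, 28)
= gcd(28, 14 % 28) = gcd(28, 14)
= gcd(14, 28 % 14) = gcd(14, 0)
b == 0, return a = 14


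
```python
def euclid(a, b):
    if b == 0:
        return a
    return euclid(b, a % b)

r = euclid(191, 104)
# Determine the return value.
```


euclid(191, 104)
= euclid(104, 191 % 104) = euclid(104, 87)
= euclid(87, 104 % 87) = euclid(87, 17)
= euclid(17, 87 % 17) = euclid(17, 2)
= euclid(2, 17 % 2) = euclid(2, 1)
= euclid(1, 2 % 1) = euclid(1, 0)
b == 0, return a = 1


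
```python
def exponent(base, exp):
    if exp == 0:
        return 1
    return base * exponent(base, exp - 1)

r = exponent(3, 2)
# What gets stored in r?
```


exponent(3, 2)
= 3 * exponent(3, 1)
= 3 * 3 * exponent(3, 0)
= 3 * 3 * 1
= 9


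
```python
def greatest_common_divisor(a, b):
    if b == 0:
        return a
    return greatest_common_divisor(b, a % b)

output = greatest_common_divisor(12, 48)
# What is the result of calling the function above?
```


greatest_common_divisor(12, 48)
= greatest_common_divisor(48, 12 % 48) = greatest_common_divisor(48, 12)
= greatest_common_divisor(12, 48 % 12) = greatest_common_divisor(12, 0)
b == 0, return a = 12


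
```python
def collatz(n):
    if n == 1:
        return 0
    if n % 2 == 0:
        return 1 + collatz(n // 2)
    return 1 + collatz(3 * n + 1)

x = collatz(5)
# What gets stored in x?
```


collatz(5)
5 is odd -> 3*5+1 = 16 -> collatz(16)
16 is even -> collatz(8)
8 is even -> collatz(4)
4 is even -> collatz(2)
2 is even -> collatz(1)
Reached 1 after 5 steps
= 5


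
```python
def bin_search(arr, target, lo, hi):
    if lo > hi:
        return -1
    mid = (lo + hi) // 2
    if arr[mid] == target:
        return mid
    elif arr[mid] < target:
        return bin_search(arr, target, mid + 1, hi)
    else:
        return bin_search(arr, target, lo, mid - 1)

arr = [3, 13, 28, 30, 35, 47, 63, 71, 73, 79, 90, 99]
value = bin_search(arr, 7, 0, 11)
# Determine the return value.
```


bin_search(arr, 7, 0, 11)
lo=0, hi=11, mid=5, arr[mid]=47
47 > 7, search left half
lo=0, hi=4, mid=2, arr[mid]=28
28 > 7, search left half
lo=0, hi=1, mid=0, arr[mid]=3
3 < 7, search right half
lo=1, hi=1, mid=1, arr[mid]=13
13 > 7, search left half
lo > hi, target not found, return -1
= -1


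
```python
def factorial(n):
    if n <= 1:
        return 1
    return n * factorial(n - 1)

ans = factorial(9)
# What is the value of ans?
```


factorial(9)
= 9 * factorial(8)
= 9 * 8 * factorial(7)
= 9 * 8 * 7 * factorial(6)
= 9 * 8 * 7 * 6 * factorial(5)
= 9 * 8 * 7 * 6 * 5 * factorial(4)
= 9 * 8 * 7 * 6 * 5 * 4 * factorial(3)
= 9 * 8 * 7 * 6 * 5 * 4 * 3 * factorial(2)
= 9 * 8 * 7 * 6 * 5 * 4 * 3 * 2 * factorial(1)
= 9 * 8 * 7 * 6 * 5 * 4 * 3 * 2 * 1
= 362880


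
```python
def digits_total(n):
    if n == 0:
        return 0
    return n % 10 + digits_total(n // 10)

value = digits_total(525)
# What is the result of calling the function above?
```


digits_total(525)
= 5 + digits_total(52)
= 5 + 2 + digits_total(5)
= 5 + 2 + 5 + digits_total(0)
= 5 + 2 + 5 + 0
= 12


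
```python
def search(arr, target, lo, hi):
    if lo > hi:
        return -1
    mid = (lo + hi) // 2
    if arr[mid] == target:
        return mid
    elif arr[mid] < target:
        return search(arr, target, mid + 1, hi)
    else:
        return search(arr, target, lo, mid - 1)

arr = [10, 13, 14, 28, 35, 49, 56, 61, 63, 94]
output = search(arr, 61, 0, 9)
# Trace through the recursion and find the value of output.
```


search(arr, 61, 0, 9)
lo=0, hi=9, mid=4, arr[mid]=35
35 < 61, search right half
lo=5, hi=9, mid=7, arr[mid]=61
arr[7] == 61, found at index 7
= 7


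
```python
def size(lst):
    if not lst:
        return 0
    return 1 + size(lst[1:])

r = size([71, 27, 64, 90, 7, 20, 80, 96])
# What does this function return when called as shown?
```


size([71, 27, 64, 90, 7, 20, 80, 96])
= 1 + size([27, 64, 90, 7, 20, 80, 96])
= 1 + 1 + size([64, 90, 7, 20, 80, 96])
= 1 + 1 + 1 + size([90, 7, 20, 80, 96])
= 1 + 1 + 1 + 1 + size([7, 20, 80, 96])
= 1 + 1 + 1 + 1 + 1 + size([20, 80, 96])
= 1 + 1 + 1 + 1 + 1 + 1 + size([80, 96])
= 1 + 1 + 1 + 1 + 1 + 1 + 1 + size([96])
= 1 + 1 + 1 + 1 + 1 + 1 + 1 + 1 + size([])
= 1 + 1 + 1 + 1 + 1 + 1 + 1 + 1 + 0
= 8


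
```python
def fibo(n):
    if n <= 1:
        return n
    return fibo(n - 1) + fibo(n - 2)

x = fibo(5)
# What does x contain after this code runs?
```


fibo(5)
= fibo(4) + fibo(3)
= (fibo(3) + fibo(2)) + fibo(3)
Computing bottom-up: fibo(0)=0, fibo(1)=1, fibo(2)=1, fibo(3)=2, fibo(4)=3, fibo(5)=5
= 5


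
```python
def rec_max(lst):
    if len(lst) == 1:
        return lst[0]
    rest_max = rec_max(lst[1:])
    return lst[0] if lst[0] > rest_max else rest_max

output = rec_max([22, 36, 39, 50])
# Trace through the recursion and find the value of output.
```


rec_max([22, 36, 39, 50])
= compare 22 with rec_max([36, 39, 50])
= compare 36 with rec_max([39, 50])
= compare 39 with rec_max([50])
Base: rec_max([50]) = 50
compare 39 with 50: max = 50
compare 36 with 50: max = 50
compare 22 with 50: max = 50
= 50


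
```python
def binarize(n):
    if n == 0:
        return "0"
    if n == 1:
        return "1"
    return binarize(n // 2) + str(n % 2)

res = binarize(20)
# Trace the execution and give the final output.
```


binarize(20)
= binarize(10) + "0"
= binarize(5) + "0" + "0"
= binarize(2) + "1" + "0" + "0"
= binarize(1) + "0" + "1" + "0" + "0"
= "1" + "0" + "1" + "0" + "0"
= "10100"


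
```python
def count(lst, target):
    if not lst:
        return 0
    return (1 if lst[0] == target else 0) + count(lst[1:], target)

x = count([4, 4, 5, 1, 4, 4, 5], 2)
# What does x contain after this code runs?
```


count([4, 4, 5, 1, 4, 4, 5], 2)
lst[0]=4 != 2: 0 + count([4, 5, 1, 4, 4, 5], 2)
lst[0]=4 != 2: 0 + count([5, 1, 4, 4, 5], 2)
lst[0]=5 != 2: 0 + count([1, 4, 4, 5], 2)
lst[0]=1 != 2: 0 + count([4, 4, 5], 2)
lst[0]=4 != 2: 0 + count([4, 5], 2)
lst[0]=4 != 2: 0 + count([5], 2)
lst[0]=5 != 2: 0 + count([], 2)
= 0


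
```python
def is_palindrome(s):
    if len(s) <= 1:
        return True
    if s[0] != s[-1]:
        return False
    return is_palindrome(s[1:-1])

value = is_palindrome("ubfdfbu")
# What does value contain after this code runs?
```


is_palindrome("ubfdfbu")
"ubfdfbu": s[0]='u' == s[-1]='u' -> is_palindrome("bfdfb")
"bfdfb": s[0]='b' == s[-1]='b' -> is_palindrome("fdf")
"fdf": s[0]='f' == s[-1]='f' -> is_palindrome("d")
"d": len <= 1 -> True
= True


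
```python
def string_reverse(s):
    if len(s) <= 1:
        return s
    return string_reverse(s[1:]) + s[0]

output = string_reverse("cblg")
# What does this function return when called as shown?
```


string_reverse("cblg")
= string_reverse("blg") + "c"
= string_reverse("lg") + "b" + "c"
= string_reverse("g") + "l" + "b" + "c"
= "g" + "l" + "b" + "c"
= "glbc"


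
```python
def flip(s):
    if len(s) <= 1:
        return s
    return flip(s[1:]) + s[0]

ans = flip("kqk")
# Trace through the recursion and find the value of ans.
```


flip("kqk")
= flip("qk") + "k"
= flip("k") + "q" + "k"
= "k" + "q" + "k"
= "kqk"


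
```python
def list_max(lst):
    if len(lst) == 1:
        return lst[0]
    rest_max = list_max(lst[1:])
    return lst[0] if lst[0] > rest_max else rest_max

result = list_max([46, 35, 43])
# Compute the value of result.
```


list_max([46, 35, 43])
= compare 46 with list_max([35, 43])
= compare 35 with list_max([43])
Base: list_max([43]) = 43
compare 35 with 43: max = 43
compare 46 with 43: max = 46
= 46


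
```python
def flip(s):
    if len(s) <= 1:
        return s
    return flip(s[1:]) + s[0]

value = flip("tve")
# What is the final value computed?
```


flip("tve")
= flip("ve") + "t"
= flip("e") + "v" + "t"
= "e" + "v" + "t"
= "evt"


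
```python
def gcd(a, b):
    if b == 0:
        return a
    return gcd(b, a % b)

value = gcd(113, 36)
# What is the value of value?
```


gcd(113, 36)
= gcd(36, 113 % 36) = gcd(36, 5)
= gcd(5, 36 % 5) = gcd(5, 1)
= gcd(1, 5 % 1) = gcd(1, 0)
b == 0, return a = 1


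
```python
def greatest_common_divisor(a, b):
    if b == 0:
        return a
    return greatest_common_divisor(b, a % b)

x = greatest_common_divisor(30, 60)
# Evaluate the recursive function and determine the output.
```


greatest_common_divisor(30, 60)
= greatest_common_divisor(60, 30 % 60) = greatest_common_divisor(60, 30)
= greatest_common_divisor(30, 60 % 30) = greatest_common_divisor(30, 0)
b == 0, return a = 30


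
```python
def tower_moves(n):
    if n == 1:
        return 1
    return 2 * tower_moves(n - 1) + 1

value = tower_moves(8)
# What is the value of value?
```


tower_moves(8)
= 2 * tower_moves(7) + 1
= 2 * (2 * tower_moves(6) + 1) + 1
= 2 * (2 * (2 * tower_moves(5) + 1) + 1) + 1
= 2 * (2 * (2 * (2 * tower_moves(4) + 1) + 1) + 1) + 1
= 2 * (2 * (2 * (2 * (2 * tower_moves(3) + 1) + 1) + 1) + 1) + 1
= 2 * (2 * (2 * (2 * (2 * (2 * tower_moves(2) + 1) + 1) + 1) + 1) + 1) + 1
= 2 * (2 * (2 * (2 * (2 * (2 * (2 * tower_moves(1) + 1) + 1) + 1) + 1) + 1) + 1) + 1
Now compute bottom-up:
tower_moves(1) = 1
tower_moves(2) = 2 * 1 + 1 = 3
tower_moves(3) = 2 * 3 + 1 = 7
tower_moves(4) = 2 * 7 + 1 = 15
tower_moves(5) = 2 * 15 + 1 = 31
tower_moves(6) = 2 * 31 + 1 = 63
tower_moves(7) = 2 * 63 + 1 = 127
tower_moves(8) = 2 * 127 + 1 = 255
= 255


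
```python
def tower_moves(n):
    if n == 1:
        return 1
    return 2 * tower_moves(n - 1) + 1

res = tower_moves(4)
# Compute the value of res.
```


tower_moves(4)
= 2 * tower_moves(3) + 1
= 2 * (2 * tower_moves(2) + 1) + 1
= 2 * (2 * (2 * tower_moves(1) + 1) + 1) + 1
Now compute bottom-up:
tower_moves(1) = 1
tower_moves(2) = 2 * 1 + 1 = 3
tower_moves(3) = 2 * 3 + 1 = 7
tower_moves(4) = 2 * 7 + 1 = 15
= 15


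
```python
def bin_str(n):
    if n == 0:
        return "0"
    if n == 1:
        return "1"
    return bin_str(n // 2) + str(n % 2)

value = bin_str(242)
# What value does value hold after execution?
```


bin_str(242)
= bin_str(121) + "0"
= bin_str(60) + "1" + "0"
= bin_str(30) + "0" + "1" + "0"
= bin_str(15) + "0" + "0" + "1" + "0"
= bin_str(7) + "1" + "0" + "0" + "1" + "0"
= bin_str(3) + "1" + "1" + "0" + "0" + "1" + "0"
= bin_str(1) + "1" + "1" + "1" + "0" + "0" + "1" + "0"
= "1" + "1" + "1" + "1" + "0" + "0" + "1" + "0"
= "11110010"


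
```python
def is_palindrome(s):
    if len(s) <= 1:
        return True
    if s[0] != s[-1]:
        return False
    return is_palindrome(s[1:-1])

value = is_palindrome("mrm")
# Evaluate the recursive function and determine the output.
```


is_palindrome("mrm")
"mrm": s[0]='m' == s[-1]='m' -> is_palindrome("r")
"r": len <= 1 -> True
= True


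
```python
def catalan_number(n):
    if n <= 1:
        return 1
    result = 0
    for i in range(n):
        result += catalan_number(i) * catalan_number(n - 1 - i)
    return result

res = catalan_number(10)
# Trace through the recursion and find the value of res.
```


catalan_number(10)
= sum of catalan_number(i) * catalan_number(10-1-i) for i in 0..9
First compute sub-values bottom-up:
  catalan_number(0) = 1, catalan_number(1) = 1
  catalan_number(2) = 1*1 + 1*1 = 2
  catalan_number(3) = 1*2 + 1*1 + 2*1 = 5
  catalan_number(4) = 1*5 + 1*2 + 2*1 + 5*1 = 14
  catalan_number(5) = 1*14 + 1*5 + 2*2 + 5*1 + 14*1 = 42
  catalan_number(6) = 1*42 + 1*14 + 2*5 + 5*2 + 14*1 + 42*1 = 132
  catalan_number(7) = 1*132 + 1*42 + 2*14 + 5*5 + 14*2 + 42*1 + 132*1 = 429
  catalan_number(8) = 1*429 + 1*132 + 2*42 + 5*14 + 14*5 + 42*2 + 132*1 + 429*1 = 1430
  catalan_number(9) = 1*1430 + 1*429 + 2*132 + 5*42 + 14*14 + 42*5 + 132*2 + 429*1 + 1430*1 = 4862
Now catalan_number(10):
  catalan_number(0)*catalan_number(9) = 1*4862 = 4862
  catalan_number(1)*catalan_number(8) = 1*1430 = 1430
  catalan_number(2)*catalan_number(7) = 2*429 = 858
  catalan_number(3)*catalan_number(6) = 5*132 = 660
  catalan_number(4)*catalan_number(5) = 14*42 = 588
  catalan_number(5)*catalan_number(4) = 42*14 = 588
  catalan_number(6)*catalan_number(3) = 132*5 = 660
  catalan_number(7)*catalan_number(2) = 429*2 = 858
  catalan_number(8)*catalan_number(1) = 1430*1 = 1430
  catalan_number(9)*catalan_number(0) = 4862*1 = 4862
= 4862 + 1430 + 858 + 660 + 588 + 588 + 660 + 858 + 1430 + 4862
= 16796


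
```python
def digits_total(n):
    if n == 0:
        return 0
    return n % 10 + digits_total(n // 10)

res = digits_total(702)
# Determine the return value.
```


digits_total(702)
= 2 + digits_total(70)
= 2 + 0 + digits_total(7)
= 2 + 0 + 7 + digits_total(0)
= 2 + 0 + 7 + 0
= 9


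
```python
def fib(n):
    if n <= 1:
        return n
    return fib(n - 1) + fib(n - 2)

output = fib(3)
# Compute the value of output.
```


fib(3)
= fib(2) + fib(1)
Computing bottom-up: fib(0)=0, fib(1)=1, fib(2)=1, fib(3)=2
= 2


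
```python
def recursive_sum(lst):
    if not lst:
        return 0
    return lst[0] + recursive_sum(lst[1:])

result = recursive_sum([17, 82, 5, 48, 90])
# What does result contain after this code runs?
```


recursive_sum([17, 82, 5, 48, 90])
= 17 + recursive_sum([82, 5, 48, 90])
= 17 + 82 + recursive_sum([5, 48, 90])
= 17 + 82 + 5 + recursive_sum([48, 90])
= 17 + 82 + 5 + 48 + recursive_sum([90])
= 17 + 82 + 5 + 48 + 90 + recursive_sum([])
= 17 + 82 + 5 + 48 + 90 + 0
= 242


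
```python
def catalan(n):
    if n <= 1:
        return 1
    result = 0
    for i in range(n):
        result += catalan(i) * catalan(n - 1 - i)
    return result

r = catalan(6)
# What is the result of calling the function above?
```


catalan(6)
= sum of catalan(i) * catalan(6-1-i) for i in 0..5
First compute sub-values bottom-up:
  catalan(0) = 1, catalan(1) = 1
  catalan(2) = 1*1 + 1*1 = 2
  catalan(3) = 1*2 + 1*1 + 2*1 = 5
  catalan(4) = 1*5 + 1*2 + 2*1 + 5*1 = 14
  catalan(5) = 1*14 + 1*5 + 2*2 + 5*1 + 14*1 = 42
Now catalan(6):
  catalan(0)*catalan(5) = 1*42 = 42
  catalan(1)*catalan(4) = 1*14 = 14
  catalan(2)*catalan(3) = 2*5 = 10
  catalan(3)*catalan(2) = 5*2 = 10
  catalan(4)*catalan(1) = 14*1 = 14
  catalan(5)*catalan(0) = 42*1 = 42
= 42 + 14 + 10 + 10 + 14 + 42
= 132


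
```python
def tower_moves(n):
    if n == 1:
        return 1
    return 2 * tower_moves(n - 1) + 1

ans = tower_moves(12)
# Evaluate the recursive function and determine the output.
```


tower_moves(12)
= 2 * tower_moves(11) + 1
= 2 * (2 * tower_moves(10) + 1) + 1
= 2 * (2 * (2 * tower_moves(9) + 1) + 1) + 1
= 2 * (2 * (2 * (2 * tower_moves(8) + 1) + 1) + 1) + 1
= 2 * (2 * (2 * (2 * (2 * tower_moves(7) + 1) + 1) + 1) + 1) + 1
= 2 * (2 * (2 * (2 * (2 * (2 * tower_moves(6) + 1) + 1) + 1) + 1) + 1) + 1
= 2 * (2 * (2 * (2 * (2 * (2 * (2 * tower_moves(5) + 1) + 1) + 1) + 1) + 1) + 1) + 1
= 2 * (2 * (2 * (2 * (2 * (2 * (2 * (2 * tower_moves(4) + 1) + 1) + 1) + 1) + 1) + 1) + 1) + 1
= 2 * (2 * (2 * (2 * (2 * (2 * (2 * (2 * (2 * tower_moves(3) + 1) + 1) + 1) + 1) + 1) + 1) + 1) + 1) + 1
= 2 * (2 * (2 * (2 * (2 * (2 * (2 * (2 * (2 * (2 * tower_moves(2) + 1) + 1) + 1) + 1) + 1) + 1) + 1) + 1) + 1) + 1
= 2 * (2 * (2 * (2 * (2 * (2 * (2 * (2 * (2 * (2 * (2 * tower_moves(1) + 1) + 1) + 1) + 1) + 1) + 1) + 1) + 1) + 1) + 1) + 1
Now compute bottom-up:
tower_moves(1) = 1
tower_moves(2) = 2 * 1 + 1 = 3
tower_moves(3) = 2 * 3 + 1 = 7
tower_moves(4) = 2 * 7 + 1 = 15
tower_moves(5) = 2 * 15 + 1 = 31
tower_moves(6) = 2 * 31 + 1 = 63
tower_moves(7) = 2 * 63 + 1 = 127
tower_moves(8) = 2 * 127 + 1 = 255
tower_moves(9) = 2 * 255 + 1 = 511
tower_moves(10) = 2 * 511 + 1 = 1023
tower_moves(11) = 2 * 1023 + 1 = 2047
tower_moves(12) = 2 * 2047 + 1 = 4095
= 4095


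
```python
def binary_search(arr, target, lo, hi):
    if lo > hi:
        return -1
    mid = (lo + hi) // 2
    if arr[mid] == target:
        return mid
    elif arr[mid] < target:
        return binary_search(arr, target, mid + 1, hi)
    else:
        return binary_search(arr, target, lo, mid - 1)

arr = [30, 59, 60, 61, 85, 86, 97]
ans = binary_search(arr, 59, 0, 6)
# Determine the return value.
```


binary_search(arr, 59, 0, 6)
lo=0, hi=6, mid=3, arr[mid]=61
61 > 59, search left half
lo=0, hi=2, mid=1, arr[mid]=59
arr[1] == 59, found at index 1
= 1


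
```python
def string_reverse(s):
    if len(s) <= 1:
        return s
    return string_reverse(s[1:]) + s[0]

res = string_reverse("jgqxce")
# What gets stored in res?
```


string_reverse("jgqxce")
= string_reverse("gqxce") + "j"
= string_reverse("qxce") + "g" + "j"
= string_reverse("xce") + "q" + "g" + "j"
= string_reverse("ce") + "x" + "q" + "g" + "j"
= string_reverse("e") + "c" + "x" + "q" + "g" + "j"
= "e" + "c" + "x" + "q" + "g" + "j"
= "ecxqgj"


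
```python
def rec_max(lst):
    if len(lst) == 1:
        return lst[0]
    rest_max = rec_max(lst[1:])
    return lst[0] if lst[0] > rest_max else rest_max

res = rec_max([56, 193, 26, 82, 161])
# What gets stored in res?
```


rec_max([56, 193, 26, 82, 161])
= compare 56 with rec_max([193, 26, 82, 161])
= compare 193 with rec_max([26, 82, 161])
= compare 26 with rec_max([82, 161])
= compare 82 with rec_max([161])
Base: rec_max([161]) = 161
compare 82 with 161: max = 161
compare 26 with 161: max = 161
compare 193 with 161: max = 193
compare 56 with 193: max = 193
= 193


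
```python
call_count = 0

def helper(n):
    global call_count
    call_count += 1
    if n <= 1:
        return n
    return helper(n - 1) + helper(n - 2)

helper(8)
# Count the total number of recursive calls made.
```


helper(8) calls helper(7) and helper(6); each non-base call branches into two more.
Let C(k) = total number of calls made by helper(k), including the call to helper(k) itself.
Base cases: C(0) = 1, C(1) = 1
Recurrence: C(k) = 1 + C(k-1) + C(k-2)
  C(2) = 1 + C(1) + C(0) = 1 + 1 + 1 = 3
  C(3) = 1 + C(2) + C(1) = 1 + 3 + 1 = 5
  C(4) = 1 + C(3) + C(2) = 1 + 5 + 3 = 9
  C(5) = 1 + C(4) + C(3) = 1 + 9 + 5 = 15
  C(6) = 1 + C(5) + C(4) = 1 + 15 + 9 = 25
  C(7) = 1 + C(6) + C(5) = 1 + 25 + 15 = 41
  C(8) = 1 + C(7) + C(6) = 1 + 41 + 25 = 67
Total calls = C(8) = 67


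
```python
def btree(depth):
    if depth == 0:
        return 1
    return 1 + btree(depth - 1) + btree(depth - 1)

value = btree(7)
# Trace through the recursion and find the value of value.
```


btree(7)
= 1 + btree(6) + btree(6)
= 1 + 2 * btree(6)
btree(k) = 2^(k+1) - 1
btree(0) = 1
btree(1) = 3
btree(2) = 7
btree(3) = 15
btree(4) = 31
btree(7) = 2^8 - 1 = 255


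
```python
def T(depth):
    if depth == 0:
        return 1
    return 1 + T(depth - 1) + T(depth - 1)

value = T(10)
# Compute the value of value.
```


T(10)
= 1 + T(9) + T(9)
= 1 + 2 * T(9)
T(k) = 2^(k+1) - 1
T(0) = 1
T(1) = 3
T(2) = 7
T(3) = 15
T(4) = 31
T(10) = 2^11 - 1 = 2047


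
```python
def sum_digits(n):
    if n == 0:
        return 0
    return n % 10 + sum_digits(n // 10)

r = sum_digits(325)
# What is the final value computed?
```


sum_digits(325)
= 5 + sum_digits(32)
= 5 + 2 + sum_digits(3)
= 5 + 2 + 3 + sum_digits(0)
= 5 + 2 + 3 + 0
= 10


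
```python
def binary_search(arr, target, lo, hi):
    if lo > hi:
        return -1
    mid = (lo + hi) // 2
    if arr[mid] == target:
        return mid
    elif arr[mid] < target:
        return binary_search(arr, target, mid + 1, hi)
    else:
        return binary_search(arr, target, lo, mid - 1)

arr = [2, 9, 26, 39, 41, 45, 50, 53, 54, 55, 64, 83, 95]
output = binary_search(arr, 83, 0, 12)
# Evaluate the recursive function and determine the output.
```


binary_search(arr, 83, 0, 12)
lo=0, hi=12, mid=6, arr[mid]=50
50 < 83, search right half
lo=7, hi=12, mid=9, arr[mid]=55
55 < 83, search right half
lo=10, hi=12, mid=11, arr[mid]=83
arr[11] == 83, found at index 11
= 11


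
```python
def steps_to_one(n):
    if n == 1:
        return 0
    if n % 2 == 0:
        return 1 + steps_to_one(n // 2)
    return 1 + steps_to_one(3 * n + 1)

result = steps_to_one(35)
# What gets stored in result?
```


steps_to_one(35)
35 is odd -> 3*35+1 = 106 -> steps_to_one(106)
106 is even -> steps_to_one(53)
53 is odd -> 3*53+1 = 160 -> steps_to_one(160)
160 is even -> steps_to_one(80)
80 is even -> steps_to_one(40)
40 is even -> steps_to_one(20)
20 is even -> steps_to_one(10)
10 is even -> steps_to_one(5)
5 is odd -> 3*5+1 = 16 -> steps_to_one(16)
16 is even -> steps_to_one(8)
8 is even -> steps_to_one(4)
4 is even -> steps_to_one(2)
2 is even -> steps_to_one(1)
Reached 1 after 13 steps
= 13


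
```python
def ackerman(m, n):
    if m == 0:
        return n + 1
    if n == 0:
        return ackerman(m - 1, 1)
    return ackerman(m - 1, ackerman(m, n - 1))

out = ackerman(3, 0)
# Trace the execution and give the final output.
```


ackerman(3, 0)
n == 0: return ackerman(2, 1)
= ackerman(2, 1) = 5
= 5


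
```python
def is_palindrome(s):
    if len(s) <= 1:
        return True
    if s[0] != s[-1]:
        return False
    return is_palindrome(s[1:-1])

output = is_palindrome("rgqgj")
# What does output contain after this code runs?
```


is_palindrome("rgqgj")
"rgqgj": s[0]='r' != s[-1]='j' -> False
= False


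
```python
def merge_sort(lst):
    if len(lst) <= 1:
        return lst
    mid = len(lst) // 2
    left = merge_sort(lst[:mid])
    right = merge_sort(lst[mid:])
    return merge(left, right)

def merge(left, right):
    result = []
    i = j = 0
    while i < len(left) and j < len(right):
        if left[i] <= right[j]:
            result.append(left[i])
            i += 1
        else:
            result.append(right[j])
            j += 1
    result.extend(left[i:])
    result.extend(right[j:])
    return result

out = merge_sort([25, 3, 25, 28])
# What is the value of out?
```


merge_sort([25, 3, 25, 28])
Split into [25, 3] and [25, 28]
Left sorted: [3, 25]
Right sorted: [25, 28]
Merge [3, 25] and [25, 28]
= [3, 25, 25, 28]


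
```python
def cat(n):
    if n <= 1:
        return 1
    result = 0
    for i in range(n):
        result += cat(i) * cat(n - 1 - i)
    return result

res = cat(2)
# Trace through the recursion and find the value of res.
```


cat(2)
= sum of cat(i) * cat(2-1-i) for i in 0..1
  cat(0)*cat(1) = 1*1 = 1
  cat(1)*cat(0) = 1*1 = 1
= 1 + 1
= 2


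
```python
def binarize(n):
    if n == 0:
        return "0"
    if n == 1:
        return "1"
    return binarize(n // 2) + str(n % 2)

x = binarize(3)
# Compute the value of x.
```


binarize(3)
= binarize(1) + "1"
= "1" + "1"
= "11"


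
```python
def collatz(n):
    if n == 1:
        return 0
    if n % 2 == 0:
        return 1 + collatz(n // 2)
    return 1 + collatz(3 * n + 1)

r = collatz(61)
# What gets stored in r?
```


collatz(61)
61 is odd -> 3*61+1 = 184 -> collatz(184)
184 is even -> collatz(92)
92 is even -> collatz(46)
46 is even -> collatz(23)
23 is odd -> 3*23+1 = 70 -> collatz(70)
70 is even -> collatz(35)
35 is odd -> 3*35+1 = 106 -> collatz(106)
106 is even -> collatz(53)
53 is odd -> 3*53+1 = 160 -> collatz(160)
160 is even -> collatz(80)
80 is even -> collatz(40)
40 is even -> collatz(20)
20 is even -> collatz(10)
10 is even -> collatz(5)
5 is odd -> 3*5+1 = 16 -> collatz(16)
16 is even -> collatz(8)
8 is even -> collatz(4)
4 is even -> collatz(2)
2 is even -> collatz(1)
Reached 1 after 19 steps
= 19


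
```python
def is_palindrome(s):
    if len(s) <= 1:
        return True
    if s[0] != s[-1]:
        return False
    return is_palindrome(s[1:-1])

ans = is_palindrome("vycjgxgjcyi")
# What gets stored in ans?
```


is_palindrome("vycjgxgjcyi")
"vycjgxgjcyi": s[0]='v' != s[-1]='i' -> False
= False


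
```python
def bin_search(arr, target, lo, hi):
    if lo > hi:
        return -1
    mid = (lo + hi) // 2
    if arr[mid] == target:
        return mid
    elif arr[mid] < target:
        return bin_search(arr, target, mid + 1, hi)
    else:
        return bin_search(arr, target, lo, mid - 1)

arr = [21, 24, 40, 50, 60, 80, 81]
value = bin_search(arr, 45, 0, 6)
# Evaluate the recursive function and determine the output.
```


bin_search(arr, 45, 0, 6)
lo=0, hi=6, mid=3, arr[mid]=50
50 > 45, search left half
lo=0, hi=2, mid=1, arr[mid]=24
24 < 45, search right half
lo=2, hi=2, mid=2, arr[mid]=40
40 < 45, search right half
lo > hi, target not found, return -1
= -1


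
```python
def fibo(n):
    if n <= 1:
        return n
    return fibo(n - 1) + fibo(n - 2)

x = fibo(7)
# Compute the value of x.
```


fibo(7)
= fibo(6) + fibo(5)
= (fibo(5) + fibo(4)) + fibo(5)
Computing bottom-up: fibo(0)=0, fibo(1)=1, fibo(2)=1, fibo(3)=2, fibo(4)=3, fibo(5)=5, fibo(6)=8, fibo(7)=13
= 13
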